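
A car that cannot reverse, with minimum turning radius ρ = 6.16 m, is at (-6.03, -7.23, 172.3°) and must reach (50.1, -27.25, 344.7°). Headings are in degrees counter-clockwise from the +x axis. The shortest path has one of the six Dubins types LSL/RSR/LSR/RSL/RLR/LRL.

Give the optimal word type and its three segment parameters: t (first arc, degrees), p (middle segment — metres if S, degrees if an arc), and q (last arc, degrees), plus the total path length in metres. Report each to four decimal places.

Let ψ = atan2(Δy, Δx) = atan2(-20.02, 56.13) = -19.6299° be the start→goal bearing.
Normalize: d = |goal − start| / ρ = 59.593433/6.16 = 9.674259, α = (θ_start − ψ) mod 360° = 191.9299° = 3.349809 rad, β = (θ_goal − ψ) mod 360° = 4.3299° = 0.075571 rad.
Common terms: sin α = -0.206715, cos α = -0.978401, sin β = 0.075499, cos β = 0.997146, cos(α−β) = -0.991216, d² = 93.591281. Work in radians in the unit-radius frame; every candidate has L = ρ·(t + p + q).
LSL: p² = 2 + d² − 2cos(α−β) + 2d(sin α − sin β) = 92.113295; p = √p² = 9.597567; φ = atan2(cos β − cos α, d + sin α − sin β) = 0.207320 rad; t = (φ − α) mod 2π = 3.140697 rad, q = (β − φ) mod 2π = 6.151436 rad → L = 6.16·(3.140697 + 9.597567 + 6.151436) = 6.16·18.889700 = 116.360552 m
RSR: p² = 2 + d² − 2cos(α−β) + 2d(sin β − sin α) = 103.034129; p = √p² = 10.150573; φ = atan2(cos α − cos β, d − sin α + sin β) = -0.195874 rad; t = (α − φ) mod 2π = 3.545683 rad, q = (φ − β) mod 2π = 6.011740 rad → L = 6.16·(3.545683 + 10.150573 + 6.011740) = 6.16·19.707996 = 121.401254 m
LSR: p² = d² − 2 + 2cos(α−β) + 2d(sin α + sin β) = 87.070020; p = √p² = 9.331132; φ = atan2(−cos α − cos β, d + sin α + sin β) − atan2(−2, p) = 0.209177 rad; t = (φ − α) mod 2π = 3.142554 rad, q = (φ − β) mod 2π = 0.133607 rad → L = 6.16·(3.142554 + 9.331132 + 0.133607) = 6.16·12.607292 = 77.660922 m
RSL: p² = d² − 2 + 2cos(α−β) − 2d(sin α + sin β) = 92.147679; p = √p² = 9.599358; φ = atan2(cos α + cos β, d − sin α − sin β) − atan2(2, p) = -0.203497 rad; t = (α − φ) mod 2π = 3.553306 rad, q = (β − φ) mod 2π = 0.279068 rad → L = 6.16·(3.553306 + 9.599358 + 0.279068) = 6.16·13.431732 = 82.739469 m
RLR: c = (6 − d² + 2cos(α−β) + 2d(sin α − sin β))/8 = -11.879266, |c| > 1 → infeasible
LRL: c = (6 − d² + 2cos(α−β) − 2d(sin α − sin β))/8 = -10.514162, |c| > 1 → infeasible
Shortest: LSR with L = 77.660922 m ≈ 77.6609 m
Convert LSR to answer units (arcs ×180/π): t = 3.142554·180/π = 180.0551°, p = ρ·p = 6.16·9.331132 = 57.4798 m, q = 0.133607·180/π = 7.6551°, L = 77.6609 m.

LSR: t = 180.0551°, p = 57.4798 m, q = 7.6551°, L = 77.6609 m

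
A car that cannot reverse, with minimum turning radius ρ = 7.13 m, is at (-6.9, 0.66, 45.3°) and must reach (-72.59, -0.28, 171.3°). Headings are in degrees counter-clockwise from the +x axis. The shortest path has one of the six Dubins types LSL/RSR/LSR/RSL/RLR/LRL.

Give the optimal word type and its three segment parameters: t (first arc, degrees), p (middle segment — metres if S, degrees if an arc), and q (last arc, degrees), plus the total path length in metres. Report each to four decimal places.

Let ψ = atan2(Δy, Δx) = atan2(-0.94, -65.69) = -179.1802° be the start→goal bearing.
Normalize: d = |goal − start| / ρ = 65.696725/7.13 = 9.214127, α = (θ_start − ψ) mod 360° = 224.4802° = 3.917918 rad, β = (θ_goal − ψ) mod 360° = 350.4802° = 6.117033 rad.
Common terms: sin α = -0.700662, cos α = -0.713493, sin β = -0.165389, cos β = 0.986228, cos(α−β) = -0.587785, d² = 84.900136. Work in radians in the unit-radius frame; every candidate has L = ρ·(t + p + q).
LSL: p² = 2 + d² − 2cos(α−β) + 2d(sin α − sin β) = 78.211549; p = √p² = 8.843729; φ = atan2(cos β − cos α, d + sin α − sin β) = 0.193398 rad; t = (φ − α) mod 2π = 2.558666 rad, q = (β − φ) mod 2π = 5.923635 rad → L = 7.13·(2.558666 + 8.843729 + 5.923635) = 7.13·17.326030 = 123.534591 m
RSR: p² = 2 + d² − 2cos(α−β) + 2d(sin β − sin α) = 97.939863; p = √p² = 9.896457; φ = atan2(cos α − cos β, d − sin α + sin β) = -0.172606 rad; t = (α − φ) mod 2π = 4.090524 rad, q = (φ − β) mod 2π = 6.276731 rad → L = 7.13·(4.090524 + 9.896457 + 6.276731) = 7.13·20.263713 = 144.480273 m
LSR: p² = d² − 2 + 2cos(α−β) + 2d(sin α + sin β) = 65.764752; p = √p² = 8.109547; φ = atan2(−cos α − cos β, d + sin α + sin β) − atan2(−2, p) = 0.209139 rad; t = (φ − α) mod 2π = 2.574406 rad, q = (φ − β) mod 2π = 0.375291 rad → L = 7.13·(2.574406 + 8.109547 + 0.375291) = 7.13·11.059244 = 78.852411 m
RSL: p² = d² − 2 + 2cos(α−β) − 2d(sin α + sin β) = 97.684378; p = √p² = 9.883541; φ = atan2(cos α + cos β, d − sin α − sin β) − atan2(2, p) = -0.172611 rad; t = (α − φ) mod 2π = 4.090529 rad, q = (β − φ) mod 2π = 0.006458 rad → L = 7.13·(4.090529 + 9.883541 + 0.006458) = 7.13·13.980528 = 99.681162 m
RLR: c = (6 − d² + 2cos(α−β) + 2d(sin α − sin β))/8 = -11.242483, |c| > 1 → infeasible
LRL: c = (6 − d² + 2cos(α−β) − 2d(sin α − sin β))/8 = -8.776444, |c| > 1 → infeasible
Shortest: LSR with L = 78.852411 m ≈ 78.8524 m
Convert LSR to answer units (arcs ×180/π): t = 2.574406·180/π = 147.5026°, p = ρ·p = 7.13·8.109547 = 57.8211 m, q = 0.375291·180/π = 21.5026°, L = 78.8524 m.

LSR: t = 147.5026°, p = 57.8211 m, q = 21.5026°, L = 78.8524 m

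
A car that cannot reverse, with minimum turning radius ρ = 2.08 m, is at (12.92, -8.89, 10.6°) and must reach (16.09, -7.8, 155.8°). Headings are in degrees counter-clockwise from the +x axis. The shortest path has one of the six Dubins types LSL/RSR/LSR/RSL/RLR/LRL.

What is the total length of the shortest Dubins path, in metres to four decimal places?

Let ψ = atan2(Δy, Δx) = atan2(1.09, 3.17) = 18.9755° be the start→goal bearing.
Normalize: d = |goal − start| / ρ = 3.352163/2.08 = 1.611617, α = (θ_start − ψ) mod 360° = 351.6245° = 6.137006 rad, β = (θ_goal − ψ) mod 360° = 136.8245° = 2.388039 rad.
Common terms: sin α = -0.145659, cos α = 0.989335, sin β = 0.684235, cos β = -0.729262, cos(α−β) = -0.821149, d² = 2.597310. Work in radians in the unit-radius frame; every candidate has L = ρ·(t + p + q).
LSL: p² = 2 + d² − 2cos(α−β) + 2d(sin α − sin β) = 3.564665; p = √p² = 1.888032; φ = atan2(cos β − cos α, d + sin α − sin β) = -1.143907 rad; t = (φ − α) mod 2π = 5.285457 rad, q = (β − φ) mod 2π = 3.531946 rad → L = 2.08·(5.285457 + 1.888032 + 3.531946) = 2.08·10.705435 = 22.267306 m
RSR: p² = 2 + d² − 2cos(α−β) + 2d(sin β − sin α) = 8.914551; p = √p² = 2.985725; φ = atan2(cos α − cos β, d − sin α + sin β) = 0.613343 rad; t = (α − φ) mod 2π = 5.523663 rad, q = (φ − β) mod 2π = 4.508490 rad → L = 2.08·(5.523663 + 2.985725 + 4.508490) = 2.08·13.017877 = 27.077184 m
LSR: p² = d² − 2 + 2cos(α−β) + 2d(sin α + sin β) = 0.690966; p = √p² = 0.831244; φ = atan2(−cos α − cos β, d + sin α + sin β) − atan2(−2, p) = 1.056527 rad; t = (φ − α) mod 2π = 1.202706 rad, q = (φ − β) mod 2π = 4.951674 rad → L = 2.08·(1.202706 + 0.831244 + 4.951674) = 2.08·6.985624 = 14.530098 m
RSL: p² = d² − 2 + 2cos(α−β) − 2d(sin α + sin β) = -2.780944 < 0 → infeasible
RLR: c = (6 − d² + 2cos(α−β) + 2d(sin α − sin β))/8 = -0.114319; p = 2π − arccos c = 4.597820 rad; φ = atan2(cos α − cos β, d − sin α + sin β) = 0.613343 rad; t = (α − φ + p/2) mod 2π = 1.539387 rad, q = (α − β − t + p) mod 2π = 0.524214 rad → L = 2.08·(1.539387 + 4.597820 + 0.524214) = 2.08·6.661421 = 13.855756 m
LRL: c = (6 − d² + 2cos(α−β) − 2d(sin α − sin β))/8 = 0.554417; p = 2π − arccos c = 5.300051 rad; φ = atan2(cos β − cos α, d + sin α − sin β) = -1.143907 rad; t = (φ − α + p/2) mod 2π = 1.652298 rad, q = (β − α − t + p) mod 2π = 6.181971 rad → L = 2.08·(1.652298 + 5.300051 + 6.181971) = 2.08·13.134320 = 27.319386 m
Shortest: RLR with L = 13.855756 m ≈ 13.8558 m

13.8558 m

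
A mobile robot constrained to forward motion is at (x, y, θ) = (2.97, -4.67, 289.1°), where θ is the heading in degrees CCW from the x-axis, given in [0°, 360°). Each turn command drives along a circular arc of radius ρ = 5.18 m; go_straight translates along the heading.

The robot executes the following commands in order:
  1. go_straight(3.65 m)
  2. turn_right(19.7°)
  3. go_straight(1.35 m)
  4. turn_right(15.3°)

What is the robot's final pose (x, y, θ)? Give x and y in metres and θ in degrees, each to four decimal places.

set_pose: (x, y, θ) = (2.9700, -4.6700, 289.1000°), ρ = 5.18
go_straight(3.65): x += 3.65·cos θ, y += 3.65·sin θ → (4.1643, -8.1191, 289.1000°)
turn_right(19.7°): centre at ρ to the right, rotate −19.7° → (4.4492, -9.8683, 269.4000°)
go_straight(1.35): x += 1.35·cos θ, y += 1.35·sin θ → (4.4351, -11.2182, 269.4000°)
turn_right(15.3°): centre at ρ to the right, rotate −15.3° → (4.2372, -12.5831, 254.1000°)

(4.2372, -12.5831, 254.1000°)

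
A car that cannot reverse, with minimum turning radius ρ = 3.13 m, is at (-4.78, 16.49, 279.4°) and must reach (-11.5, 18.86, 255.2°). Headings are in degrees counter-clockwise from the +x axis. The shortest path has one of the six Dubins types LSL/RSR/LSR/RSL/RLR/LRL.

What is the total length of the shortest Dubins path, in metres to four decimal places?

Let ψ = atan2(Δy, Δx) = atan2(2.37, -6.72) = 160.5733° be the start→goal bearing.
Normalize: d = |goal − start| / ρ = 7.125679/3.13 = 2.276575, α = (θ_start − ψ) mod 360° = 118.8267° = 2.073916 rad, β = (θ_goal − ψ) mod 360° = 94.6267° = 1.651547 rad.
Common terms: sin α = 0.876082, cos α = -0.482161, sin β = 0.996741, cos β = -0.080663, cos(α−β) = 0.912120, d² = 5.182793. Work in radians in the unit-radius frame; every candidate has L = ρ·(t + p + q).
LSL: p² = 2 + d² − 2cos(α−β) + 2d(sin α − sin β) = 4.809174; p = √p² = 2.192983; φ = atan2(cos β − cos α, d + sin α − sin β) = 0.184122 rad; t = (φ − α) mod 2π = 4.393391 rad, q = (β − φ) mod 2π = 1.467425 rad → L = 3.13·(4.393391 + 2.192983 + 1.467425) = 3.13·8.053798 = 25.208389 m
RSR: p² = 2 + d² − 2cos(α−β) + 2d(sin β − sin α) = 5.907931; p = √p² = 2.430624; φ = atan2(cos α − cos β, d − sin α + sin β) = -0.165944 rad; t = (α − φ) mod 2π = 2.239860 rad, q = (φ − β) mod 2π = 4.465695 rad → L = 3.13·(2.239860 + 2.430624 + 4.465695) = 3.13·9.136179 = 28.596239 m
LSR: p² = d² − 2 + 2cos(α−β) + 2d(sin α + sin β) = 13.534280; p = √p² = 3.678897; φ = atan2(−cos α − cos β, d + sin α + sin β) − atan2(−2, p) = 0.632765 rad; t = (φ − α) mod 2π = 4.842034 rad, q = (φ − β) mod 2π = 5.264404 rad → L = 3.13·(4.842034 + 3.678897 + 5.264404) = 3.13·13.785335 = 43.148098 m
RSL: p² = d² − 2 + 2cos(α−β) − 2d(sin α + sin β) = -3.520215 < 0 → infeasible
RLR: c = (6 − d² + 2cos(α−β) + 2d(sin α − sin β))/8 = 0.261509; p = 2π − arccos c = 4.976974 rad; φ = atan2(cos α − cos β, d − sin α + sin β) = -0.165944 rad; t = (α − φ + p/2) mod 2π = 4.728347 rad, q = (α − β − t + p) mod 2π = 0.670996 rad → L = 3.13·(4.728347 + 4.976974 + 0.670996) = 3.13·10.376317 = 32.477874 m
LRL: c = (6 − d² + 2cos(α−β) − 2d(sin α − sin β))/8 = 0.398853; p = 2π − arccos c = 5.122655 rad; φ = atan2(cos β − cos α, d + sin α − sin β) = 0.184122 rad; t = (φ − α + p/2) mod 2π = 0.671533 rad, q = (β − α − t + p) mod 2π = 4.028752 rad → L = 3.13·(0.671533 + 5.122655 + 4.028752) = 3.13·9.822940 = 30.745803 m
Shortest: LSL with L = 25.208389 m ≈ 25.2084 m

25.2084 m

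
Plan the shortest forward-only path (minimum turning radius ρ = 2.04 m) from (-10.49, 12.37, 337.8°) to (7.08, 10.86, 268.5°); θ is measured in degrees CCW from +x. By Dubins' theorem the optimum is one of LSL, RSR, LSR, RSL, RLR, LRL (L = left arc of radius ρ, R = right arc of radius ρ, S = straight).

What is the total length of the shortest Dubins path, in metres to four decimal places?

Let ψ = atan2(Δy, Δx) = atan2(-1.51, 17.57) = -4.9120° be the start→goal bearing.
Normalize: d = |goal − start| / ρ = 17.634767/2.04 = 8.644494, α = (θ_start − ψ) mod 360° = 342.7120° = 5.981454 rad, β = (θ_goal − ψ) mod 360° = 273.4120° = 4.771940 rad.
Common terms: sin α = -0.297174, cos α = 0.954823, sin β = -0.998227, cos β = 0.059516, cos(α−β) = 0.353475, d² = 74.727268. Work in radians in the unit-radius frame; every candidate has L = ρ·(t + p + q).
LSL: p² = 2 + d² − 2cos(α−β) + 2d(sin α − sin β) = 88.140817; p = √p² = 9.388334; φ = atan2(cos β − cos α, d + sin α − sin β) = -0.095509 rad; t = (φ − α) mod 2π = 0.206223 rad, q = (β − φ) mod 2π = 4.867449 rad → L = 2.04·(0.206223 + 9.388334 + 4.867449) = 2.04·14.462006 = 29.502493 m
RSR: p² = 2 + d² − 2cos(α−β) + 2d(sin β − sin α) = 63.899820; p = √p² = 7.993736; φ = atan2(cos α − cos β, d − sin α + sin β) = 0.112237 rad; t = (α − φ) mod 2π = 5.869217 rad, q = (φ − β) mod 2π = 1.623482 rad → L = 2.04·(5.869217 + 7.993736 + 1.623482) = 2.04·15.486435 = 31.592327 m
LSR: p² = d² − 2 + 2cos(α−β) + 2d(sin α + sin β) = 51.038037; p = √p² = 7.144091; φ = atan2(−cos α − cos β, d + sin α + sin β) − atan2(−2, p) = 0.135808 rad; t = (φ − α) mod 2π = 0.437540 rad, q = (φ − β) mod 2π = 1.647053 rad → L = 2.04·(0.437540 + 7.144091 + 1.647053) = 2.04·9.228684 = 18.826515 m
RSL: p² = d² − 2 + 2cos(α−β) − 2d(sin α + sin β) = 95.830399; p = √p² = 9.789300; φ = atan2(cos α + cos β, d − sin α − sin β) − atan2(2, p) = -0.099836 rad; t = (α − φ) mod 2π = 6.081289 rad, q = (β − φ) mod 2π = 4.871776 rad → L = 2.04·(6.081289 + 9.789300 + 4.871776) = 2.04·20.742366 = 42.314427 m
RLR: c = (6 − d² + 2cos(α−β) + 2d(sin α − sin β))/8 = -6.987478, |c| > 1 → infeasible
LRL: c = (6 − d² + 2cos(α−β) − 2d(sin α − sin β))/8 = -10.017602, |c| > 1 → infeasible
Shortest: LSR with L = 18.826515 m ≈ 18.8265 m

18.8265 m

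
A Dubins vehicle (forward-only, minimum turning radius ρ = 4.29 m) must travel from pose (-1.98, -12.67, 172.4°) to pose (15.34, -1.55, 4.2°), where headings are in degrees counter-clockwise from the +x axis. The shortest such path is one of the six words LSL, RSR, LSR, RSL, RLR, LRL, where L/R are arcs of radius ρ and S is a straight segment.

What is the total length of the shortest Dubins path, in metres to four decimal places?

Let ψ = atan2(Δy, Δx) = atan2(11.12, 17.32) = 32.7018° be the start→goal bearing.
Normalize: d = |goal − start| / ρ = 20.582439/4.29 = 4.797771, α = (θ_start − ψ) mod 360° = 139.6982° = 2.438194 rad, β = (θ_goal − ψ) mod 360° = 331.4982° = 5.785735 rad.
Common terms: sin α = 0.646813, cos α = -0.762648, sin β = -0.477186, cos β = 0.878802, cos(α−β) = -0.978867, d² = 23.018610. Work in radians in the unit-radius frame; every candidate has L = ρ·(t + p + q).
LSL: p² = 2 + d² − 2cos(α−β) + 2d(sin α − sin β) = 37.761729; p = √p² = 6.145057; φ = atan2(cos β − cos α, d + sin α − sin β) = 0.270400 rad; t = (φ − α) mod 2π = 4.115392 rad, q = (β − φ) mod 2π = 5.515335 rad → L = 4.29·(4.115392 + 6.145057 + 5.515335) = 4.29·15.775784 = 67.678114 m
RSR: p² = 2 + d² − 2cos(α−β) + 2d(sin β − sin α) = 16.190961; p = √p² = 4.023799; φ = atan2(cos α − cos β, d − sin α + sin β) = -0.420192 rad; t = (α − φ) mod 2π = 2.858386 rad, q = (φ − β) mod 2π = 0.077258 rad → L = 4.29·(2.858386 + 4.023799 + 0.077258) = 4.29·6.959443 = 29.856011 m
LSR: p² = d² − 2 + 2cos(α−β) + 2d(sin α + sin β) = 20.688542; p = √p² = 4.548466; φ = atan2(−cos α − cos β, d + sin α + sin β) − atan2(−2, p) = 0.390884 rad; t = (φ − α) mod 2π = 4.235875 rad, q = (φ − β) mod 2π = 0.888334 rad → L = 4.29·(4.235875 + 4.548466 + 0.888334) = 4.29·9.672675 = 41.495774 m
RSL: p² = d² − 2 + 2cos(α−β) − 2d(sin α + sin β) = 17.433208; p = √p² = 4.175309; φ = atan2(cos α + cos β, d − sin α − sin β) − atan2(2, p) = -0.421620 rad; t = (α − φ) mod 2π = 2.859814 rad, q = (β − φ) mod 2π = 6.207356 rad → L = 4.29·(2.859814 + 4.175309 + 6.207356) = 4.29·13.242479 = 56.810235 m
RLR: c = (6 − d² + 2cos(α−β) + 2d(sin α − sin β))/8 = -1.023870, |c| > 1 → infeasible
LRL: c = (6 − d² + 2cos(α−β) − 2d(sin α − sin β))/8 = -3.720216, |c| > 1 → infeasible
Shortest: RSR with L = 29.856011 m ≈ 29.8560 m

29.8560 m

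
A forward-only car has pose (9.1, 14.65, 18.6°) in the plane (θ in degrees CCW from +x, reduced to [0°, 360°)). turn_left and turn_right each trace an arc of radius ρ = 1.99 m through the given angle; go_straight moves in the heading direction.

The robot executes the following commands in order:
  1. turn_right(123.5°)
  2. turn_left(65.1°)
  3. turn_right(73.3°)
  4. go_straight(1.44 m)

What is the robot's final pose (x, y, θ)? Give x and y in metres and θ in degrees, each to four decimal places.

set_pose: (x, y, θ) = (9.1000, 14.6500, 18.6000°), ρ = 1.99
turn_right(123.5°): centre at ρ to the right, rotate −123.5° → (11.6578, 12.2522, -104.9000° ≡ 255.1000°)
turn_left(65.1°): centre at ρ to the left, rotate +65.1° → (12.3071, 10.2117, 320.2000°)
turn_right(73.3°): centre at ρ to the right, rotate −73.3° → (12.8637, 7.9020, 246.9000°)
go_straight(1.44): x += 1.44·cos θ, y += 1.44·sin θ → (12.2987, 6.5775, 246.9000°)

(12.2987, 6.5775, 246.9000°)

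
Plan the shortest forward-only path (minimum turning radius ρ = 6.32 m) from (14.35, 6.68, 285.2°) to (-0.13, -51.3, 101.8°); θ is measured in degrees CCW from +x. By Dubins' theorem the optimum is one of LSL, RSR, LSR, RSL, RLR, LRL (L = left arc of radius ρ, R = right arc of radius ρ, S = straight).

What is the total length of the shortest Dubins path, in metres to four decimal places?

75.3042 m

Let ψ = atan2(Δy, Δx) = atan2(-57.98, -14.48) = -104.0223° be the start→goal bearing.
Normalize: d = |goal − start| / ρ = 59.760780/6.32 = 9.455820, α = (θ_start − ψ) mod 360° = 29.2223° = 0.510025 rad, β = (θ_goal − ψ) mod 360° = 205.8223° = 3.592277 rad.
Common terms: sin α = 0.488199, cos α = 0.872732, sin β = -0.435581, cos β = -0.900149, cos(α−β) = -0.998240, d² = 89.412524. Work in radians in the unit-radius frame; every candidate has L = ρ·(t + p + q).
LSL: p² = 2 + d² − 2cos(α−β) + 2d(sin α − sin β) = 110.879209; p = √p² = 10.529920; φ = atan2(cos β − cos α, d + sin α − sin β) = -0.169172 rad; t = (φ − α) mod 2π = 5.603988 rad, q = (β − φ) mod 2π = 3.761449 rad → L = 6.32·(5.603988 + 10.529920 + 3.761449) = 6.32·19.895356 = 125.738653 m
RSR: p² = 2 + d² − 2cos(α−β) + 2d(sin β − sin α) = 75.938799; p = √p² = 8.714287; φ = atan2(cos α − cos β, d − sin α + sin β) = 0.204876 rad; t = (α − φ) mod 2π = 0.305150 rad, q = (φ − β) mod 2π = 2.895784 rad → L = 6.32·(0.305150 + 8.714287 + 2.895784) = 6.32·11.915221 = 75.304196 m
LSR: p² = d² − 2 + 2cos(α−β) + 2d(sin α + sin β) = 86.411135; p = √p² = 9.295759; φ = atan2(−cos α − cos β, d + sin α + sin β) − atan2(−2, p) = 0.214805 rad; t = (φ − α) mod 2π = 5.987965 rad, q = (φ − β) mod 2π = 2.905713 rad → L = 6.32·(5.987965 + 9.295759 + 2.905713) = 6.32·18.189437 = 114.957244 m
RSL: p² = d² − 2 + 2cos(α−β) − 2d(sin α + sin β) = 84.420954; p = √p² = 9.188088; φ = atan2(cos α + cos β, d − sin α − sin β) − atan2(2, p) = -0.217246 rad; t = (α − φ) mod 2π = 0.727271 rad, q = (β − φ) mod 2π = 3.809522 rad → L = 6.32·(0.727271 + 9.188088 + 3.809522) = 6.32·13.724880 = 86.741245 m
RLR: c = (6 − d² + 2cos(α−β) + 2d(sin α − sin β))/8 = -8.492350, |c| > 1 → infeasible
LRL: c = (6 − d² + 2cos(α−β) − 2d(sin α − sin β))/8 = -12.859901, |c| > 1 → infeasible
Shortest: RSR with L = 75.304196 m ≈ 75.3042 m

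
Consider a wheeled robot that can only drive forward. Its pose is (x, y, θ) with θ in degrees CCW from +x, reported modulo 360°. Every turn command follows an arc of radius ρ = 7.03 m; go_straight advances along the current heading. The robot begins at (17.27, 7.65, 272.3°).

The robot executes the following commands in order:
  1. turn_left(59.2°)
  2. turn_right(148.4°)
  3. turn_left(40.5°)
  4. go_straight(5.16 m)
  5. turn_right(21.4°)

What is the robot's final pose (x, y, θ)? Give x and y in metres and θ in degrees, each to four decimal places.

(7.5693, -18.3489, 202.2000°)

set_pose: (x, y, θ) = (17.2700, 7.6500, 272.3000°), ρ = 7.03
turn_left(59.2°): centre at ρ to the left, rotate +59.2° → (20.9399, 1.7540, 331.5000°)
turn_right(148.4°): centre at ρ to the right, rotate −148.4° → (17.9657, -11.4438, 183.1000°)
turn_left(40.5°): centre at ρ to the left, rotate +40.5° → (13.4978, -13.3725, 223.6000°)
go_straight(5.16): x += 5.16·cos θ, y += 5.16·sin θ → (9.7611, -16.9310, 223.6000°)
turn_right(21.4°): centre at ρ to the right, rotate −21.4° → (7.5693, -18.3489, 202.2000°)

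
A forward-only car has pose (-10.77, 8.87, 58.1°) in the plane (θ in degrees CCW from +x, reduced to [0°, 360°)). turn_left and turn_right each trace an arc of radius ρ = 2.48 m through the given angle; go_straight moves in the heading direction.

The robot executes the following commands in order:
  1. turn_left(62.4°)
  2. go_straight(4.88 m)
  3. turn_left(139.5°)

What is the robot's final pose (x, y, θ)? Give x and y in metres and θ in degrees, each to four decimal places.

(-17.7946, 14.8159, 260.0000°)

set_pose: (x, y, θ) = (-10.7700, 8.8700, 58.1000°), ρ = 2.48
turn_left(62.4°): centre at ρ to the left, rotate +62.4° → (-10.7386, 11.4392, 120.5000°)
go_straight(4.88): x += 4.88·cos θ, y += 4.88·sin θ → (-13.2154, 15.6440, 120.5000°)
turn_left(139.5°): centre at ρ to the left, rotate +139.5° → (-17.7946, 14.8159, 260.0000°)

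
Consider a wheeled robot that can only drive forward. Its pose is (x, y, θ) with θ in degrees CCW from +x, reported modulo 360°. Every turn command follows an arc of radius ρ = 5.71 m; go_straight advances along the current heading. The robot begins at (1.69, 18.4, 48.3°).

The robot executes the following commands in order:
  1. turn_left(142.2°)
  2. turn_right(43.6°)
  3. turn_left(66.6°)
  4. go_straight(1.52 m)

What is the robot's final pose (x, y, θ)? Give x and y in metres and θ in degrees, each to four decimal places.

set_pose: (x, y, θ) = (1.6900, 18.4000, 48.3000°), ρ = 5.71
turn_left(142.2°): centre at ρ to the left, rotate +142.2° → (-3.6139, 27.8129, 190.5000°)
turn_right(43.6°): centre at ρ to the right, rotate −43.6° → (-7.7727, 28.6439, 146.9000°)
turn_left(66.6°): centre at ρ to the left, rotate +66.6° → (-14.0425, 28.6220, 213.5000°)
go_straight(1.52): x += 1.52·cos θ, y += 1.52·sin θ → (-15.3100, 27.7830, 213.5000°)

(-15.3100, 27.7830, 213.5000°)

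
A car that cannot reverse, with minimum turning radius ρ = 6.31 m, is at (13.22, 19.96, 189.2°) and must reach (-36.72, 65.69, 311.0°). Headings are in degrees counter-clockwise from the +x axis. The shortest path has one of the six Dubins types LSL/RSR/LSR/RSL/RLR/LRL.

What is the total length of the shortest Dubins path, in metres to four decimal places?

88.6551 m

Let ψ = atan2(Δy, Δx) = atan2(45.73, -49.94) = 137.5197° be the start→goal bearing.
Normalize: d = |goal − start| / ρ = 67.714374/6.31 = 10.731280, α = (θ_start − ψ) mod 360° = 51.6803° = 0.901991 rad, β = (θ_goal − ψ) mod 360° = 173.4803° = 3.027802 rad.
Common terms: sin α = 0.784563, cos α = 0.620049, sin β = 0.113545, cos β = -0.993533, cos(α−β) = -0.526956, d² = 115.160362. Work in radians in the unit-radius frame; every candidate has L = ρ·(t + p + q).
LSL: p² = 2 + d² − 2cos(α−β) + 2d(sin α − sin β) = 132.616046; p = √p² = 11.515904; φ = atan2(cos β − cos α, d + sin α − sin β) = -0.140580 rad; t = (φ − α) mod 2π = 5.240614 rad, q = (β − φ) mod 2π = 3.168383 rad → L = 6.31·(5.240614 + 11.515904 + 3.168383) = 6.31·19.924900 = 125.726121 m
RSR: p² = 2 + d² − 2cos(α−β) + 2d(sin β − sin α) = 103.812502; p = √p² = 10.188842; φ = atan2(cos α − cos β, d − sin α + sin β) = 0.159037 rad; t = (α − φ) mod 2π = 0.742954 rad, q = (φ − β) mod 2π = 3.414420 rad → L = 6.31·(0.742954 + 10.188842 + 3.414420) = 6.31·14.346216 = 90.524625 m
LSR: p² = d² − 2 + 2cos(α−β) + 2d(sin α + sin β) = 131.382148; p = √p² = 11.462205; φ = atan2(−cos α − cos β, d + sin α + sin β) − atan2(−2, p) = 0.204852 rad; t = (φ − α) mod 2π = 5.586046 rad, q = (φ − β) mod 2π = 3.460235 rad → L = 6.31·(5.586046 + 11.462205 + 3.460235) = 6.31·20.508486 = 129.408545 m
RSL: p² = d² − 2 + 2cos(α−β) − 2d(sin α + sin β) = 92.830753; p = √p² = 9.634872; φ = atan2(cos α + cos β, d − sin α − sin β) − atan2(2, p) = -0.242636 rad; t = (α − φ) mod 2π = 1.144628 rad, q = (β − φ) mod 2π = 3.270439 rad → L = 6.31·(1.144628 + 9.634872 + 3.270439) = 6.31·14.049938 = 88.655111 m
RLR: c = (6 − d² + 2cos(α−β) + 2d(sin α − sin β))/8 = -11.976563, |c| > 1 → infeasible
LRL: c = (6 − d² + 2cos(α−β) − 2d(sin α − sin β))/8 = -15.577006, |c| > 1 → infeasible
Shortest: RSL with L = 88.655111 m ≈ 88.6551 m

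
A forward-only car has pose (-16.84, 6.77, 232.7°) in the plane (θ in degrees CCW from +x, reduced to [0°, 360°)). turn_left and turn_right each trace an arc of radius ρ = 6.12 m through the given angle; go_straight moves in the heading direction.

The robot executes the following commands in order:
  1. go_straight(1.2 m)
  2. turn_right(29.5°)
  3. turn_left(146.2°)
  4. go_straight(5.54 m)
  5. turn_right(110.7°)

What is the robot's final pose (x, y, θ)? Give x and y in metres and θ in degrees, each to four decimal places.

set_pose: (x, y, θ) = (-16.8400, 6.7700, 232.7000°), ρ = 6.12
go_straight(1.2): x += 1.2·cos θ, y += 1.2·sin θ → (-17.5672, 5.8154, 232.7000°)
turn_right(29.5°): centre at ρ to the right, rotate −29.5° → (-20.0246, 3.8990, 203.2000°)
turn_left(146.2°): centre at ρ to the left, rotate +146.2° → (-18.7394, -7.7417, 349.4000°)
go_straight(5.54): x += 5.54·cos θ, y += 5.54·sin θ → (-13.2940, -8.7608, 349.4000°)
turn_right(110.7°): centre at ρ to the right, rotate −110.7° → (-9.1904, -17.9558, 238.7000°)

(-9.1904, -17.9558, 238.7000°)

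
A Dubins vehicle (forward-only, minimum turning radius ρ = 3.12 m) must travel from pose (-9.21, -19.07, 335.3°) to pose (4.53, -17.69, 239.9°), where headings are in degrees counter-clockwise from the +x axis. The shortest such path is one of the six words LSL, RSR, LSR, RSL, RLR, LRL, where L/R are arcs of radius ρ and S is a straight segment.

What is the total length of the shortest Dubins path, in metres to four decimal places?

Let ψ = atan2(Δy, Δx) = atan2(1.38, 13.74) = 5.7354° be the start→goal bearing.
Normalize: d = |goal − start| / ρ = 13.809127/3.12 = 4.426002, α = (θ_start − ψ) mod 360° = 329.5646° = 5.751988 rad, β = (θ_goal − ψ) mod 360° = 234.1646° = 4.086944 rad.
Common terms: sin α = -0.506566, cos α = 0.862201, sin β = -0.810703, cos β = -0.585458, cos(α−β) = -0.094108, d² = 19.589497. Work in radians in the unit-radius frame; every candidate has L = ρ·(t + p + q).
LSL: p² = 2 + d² − 2cos(α−β) + 2d(sin α − sin β) = 24.469932; p = √p² = 4.946709; φ = atan2(cos β − cos α, d + sin α − sin β) = -0.296998 rad; t = (φ − α) mod 2π = 0.234199 rad, q = (β − φ) mod 2π = 4.383942 rad → L = 3.12·(0.234199 + 4.946709 + 4.383942) = 3.12·9.564850 = 29.842333 m
RSR: p² = 2 + d² − 2cos(α−β) + 2d(sin β − sin α) = 19.085495; p = √p² = 4.368695; φ = atan2(cos α − cos β, d − sin α + sin β) = 0.337756 rad; t = (α − φ) mod 2π = 5.414232 rad, q = (φ − β) mod 2π = 2.533998 rad → L = 3.12·(5.414232 + 4.368695 + 2.533998) = 3.12·12.316924 = 38.428804 m
LSR: p² = d² − 2 + 2cos(α−β) + 2d(sin α + sin β) = 5.740812; p = √p² = 2.395999; φ = atan2(−cos α − cos β, d + sin α + sin β) − atan2(−2, p) = 0.606772 rad; t = (φ − α) mod 2π = 1.137969 rad, q = (φ − β) mod 2π = 2.803013 rad → L = 3.12·(1.137969 + 2.395999 + 2.803013) = 3.12·6.336982 = 19.771383 m
RSL: p² = d² − 2 + 2cos(α−β) − 2d(sin α + sin β) = 29.061749; p = √p² = 5.390895; φ = atan2(cos α + cos β, d − sin α − sin β) − atan2(2, p) = -0.307107 rad; t = (α − φ) mod 2π = 6.059095 rad, q = (β − φ) mod 2π = 4.394051 rad → L = 3.12·(6.059095 + 5.390895 + 4.394051) = 3.12·15.844041 = 49.433409 m
RLR: c = (6 − d² + 2cos(α−β) + 2d(sin α − sin β))/8 = -1.385687, |c| > 1 → infeasible
LRL: c = (6 − d² + 2cos(α−β) − 2d(sin α − sin β))/8 = -2.058742, |c| > 1 → infeasible
Shortest: LSR with L = 19.771383 m ≈ 19.7714 m

19.7714 m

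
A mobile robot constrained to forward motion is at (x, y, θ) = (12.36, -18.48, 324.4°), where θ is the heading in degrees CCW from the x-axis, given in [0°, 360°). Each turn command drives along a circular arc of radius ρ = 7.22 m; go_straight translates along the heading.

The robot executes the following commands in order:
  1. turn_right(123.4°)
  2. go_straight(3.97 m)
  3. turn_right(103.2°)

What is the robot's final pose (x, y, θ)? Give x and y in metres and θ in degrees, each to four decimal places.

set_pose: (x, y, θ) = (12.3600, -18.4800, 324.4000°), ρ = 7.22
turn_right(123.4°): centre at ρ to the right, rotate −123.4° → (10.7445, -31.0910, 201.0000°)
go_straight(3.97): x += 3.97·cos θ, y += 3.97·sin θ → (7.0382, -32.5138, 201.0000°)
turn_right(103.2°): centre at ρ to the right, rotate −103.2° → (-2.7024, -26.7532, 97.8000°)

(-2.7024, -26.7532, 97.8000°)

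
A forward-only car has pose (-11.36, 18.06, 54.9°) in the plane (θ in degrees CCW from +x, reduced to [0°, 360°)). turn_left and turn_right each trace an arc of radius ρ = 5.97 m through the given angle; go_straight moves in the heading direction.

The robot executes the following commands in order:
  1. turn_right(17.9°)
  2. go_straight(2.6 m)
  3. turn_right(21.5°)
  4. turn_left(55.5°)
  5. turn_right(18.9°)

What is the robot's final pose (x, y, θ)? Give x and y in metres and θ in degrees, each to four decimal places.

set_pose: (x, y, θ) = (-11.3600, 18.0600, 54.9000°), ρ = 5.97
turn_right(17.9°): centre at ρ to the right, rotate −17.9° → (-10.0685, 19.3951, 37.0000°)
go_straight(2.6): x += 2.6·cos θ, y += 2.6·sin θ → (-7.9920, 20.9598, 37.0000°)
turn_right(21.5°): centre at ρ to the right, rotate −21.5° → (-5.9946, 21.9448, 15.5000°)
turn_left(55.5°): centre at ρ to the left, rotate +55.5° → (-1.9453, 25.7540, 71.0000°)
turn_right(18.9°): centre at ρ to the right, rotate −18.9° → (-1.0114, 27.4777, 52.1000°)

(-1.0114, 27.4777, 52.1000°)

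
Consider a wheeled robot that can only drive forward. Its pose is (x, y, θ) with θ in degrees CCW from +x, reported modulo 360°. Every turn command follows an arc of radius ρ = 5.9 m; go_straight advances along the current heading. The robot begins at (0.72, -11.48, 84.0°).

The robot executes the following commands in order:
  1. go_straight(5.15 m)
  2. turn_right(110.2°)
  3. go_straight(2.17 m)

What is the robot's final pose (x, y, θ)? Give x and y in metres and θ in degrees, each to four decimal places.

set_pose: (x, y, θ) = (0.7200, -11.4800, 84.0000°), ρ = 5.9
go_straight(5.15): x += 5.15·cos θ, y += 5.15·sin θ → (1.2583, -6.3582, 84.0000°)
turn_right(110.2°): centre at ρ to the right, rotate −110.2° → (9.7309, -1.6811, -26.2000° ≡ 333.8000°)
go_straight(2.17): x += 2.17·cos θ, y += 2.17·sin θ → (11.6779, -2.6392, 333.8000°)

(11.6779, -2.6392, 333.8000°)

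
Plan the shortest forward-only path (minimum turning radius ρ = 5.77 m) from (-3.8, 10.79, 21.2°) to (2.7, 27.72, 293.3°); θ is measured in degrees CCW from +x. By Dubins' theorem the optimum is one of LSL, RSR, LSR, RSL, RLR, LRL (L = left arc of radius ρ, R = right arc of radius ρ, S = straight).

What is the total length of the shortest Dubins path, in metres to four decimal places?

Let ψ = atan2(Δy, Δx) = atan2(16.93, 6.50) = 68.9965° be the start→goal bearing.
Normalize: d = |goal − start| / ρ = 18.134908/5.77 = 3.142965, α = (θ_start − ψ) mod 360° = 312.2035° = 5.448979 rad, β = (θ_goal − ψ) mod 360° = 224.3035° = 3.914834 rad.
Common terms: sin α = -0.740764, cos α = 0.671766, sin β = -0.698459, cos β = -0.715650, cos(α−β) = 0.036644, d² = 9.878229. Work in radians in the unit-radius frame; every candidate has L = ρ·(t + p + q).
LSL: p² = 2 + d² − 2cos(α−β) + 2d(sin α − sin β) = 11.539016; p = √p² = 3.396913; φ = atan2(cos β − cos α, d + sin α − sin β) = -0.420738 rad; t = (φ − α) mod 2π = 0.413468 rad, q = (β − φ) mod 2π = 4.335573 rad → L = 5.77·(0.413468 + 3.396913 + 4.335573) = 5.77·8.145954 = 47.002153 m
RSR: p² = 2 + d² − 2cos(α−β) + 2d(sin β − sin α) = 12.070867; p = √p² = 3.474315; φ = atan2(cos α − cos β, d − sin α + sin β) = 0.410791 rad; t = (α − φ) mod 2π = 5.038187 rad, q = (φ − β) mod 2π = 2.779142 rad → L = 5.77·(5.038187 + 3.474315 + 2.779142) = 5.77·11.291645 = 65.152792 m
LSR: p² = d² − 2 + 2cos(α−β) + 2d(sin α + sin β) = -1.095336 < 0 → infeasible
RSL: p² = d² − 2 + 2cos(α−β) − 2d(sin α + sin β) = 16.998369; p = √p² = 4.122908; φ = atan2(cos α + cos β, d − sin α − sin β) − atan2(2, p) = -0.461229 rad; t = (α − φ) mod 2π = 5.910208 rad, q = (β − φ) mod 2π = 4.376064 rad → L = 5.77·(5.910208 + 4.122908 + 4.376064) = 5.77·14.409179 = 83.140965 m
RLR: c = (6 − d² + 2cos(α−β) + 2d(sin α − sin β))/8 = -0.508858; p = 2π − arccos c = 4.178531 rad; φ = atan2(cos α − cos β, d − sin α + sin β) = 0.410791 rad; t = (α − φ + p/2) mod 2π = 0.844267 rad, q = (α − β − t + p) mod 2π = 4.868408 rad → L = 5.77·(0.844267 + 4.178531 + 4.868408) = 5.77·9.891206 = 57.072259 m
LRL: c = (6 − d² + 2cos(α−β) − 2d(sin α − sin β))/8 = -0.442377; p = 2π − arccos c = 4.254142 rad; φ = atan2(cos β − cos α, d + sin α − sin β) = -0.420738 rad; t = (φ − α + p/2) mod 2π = 2.540539 rad, q = (β − α − t + p) mod 2π = 0.179458 rad → L = 5.77·(2.540539 + 4.254142 + 0.179458) = 5.77·6.974139 = 40.240780 m
Shortest: LRL with L = 40.240780 m ≈ 40.2408 m

40.2408 m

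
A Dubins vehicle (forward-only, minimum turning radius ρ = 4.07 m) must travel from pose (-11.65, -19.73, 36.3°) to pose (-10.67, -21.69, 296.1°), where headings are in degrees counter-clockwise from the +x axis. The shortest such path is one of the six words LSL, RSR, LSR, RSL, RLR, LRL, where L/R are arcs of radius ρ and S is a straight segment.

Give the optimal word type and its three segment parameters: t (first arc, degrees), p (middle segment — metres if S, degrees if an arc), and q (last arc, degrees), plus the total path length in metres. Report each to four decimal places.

RLR: t = 12.7348°, p = 323.4416°, q = 50.9069°, L = 27.4964 m

Let ψ = atan2(Δy, Δx) = atan2(-1.96, 0.98) = -63.4349° be the start→goal bearing.
Normalize: d = |goal − start| / ρ = 2.191347/4.07 = 0.538414, α = (θ_start − ψ) mod 360° = 99.7349° = 1.740703 rad, β = (θ_goal − ψ) mod 360° = 359.5349° = 6.275069 rad.
Common terms: sin α = 0.985601, cos α = -0.169091, sin β = -0.008117, cos β = 0.999967, cos(α−β) = -0.177085, d² = 0.289890. Work in radians in the unit-radius frame; every candidate has L = ρ·(t + p + q).
LSL: p² = 2 + d² − 2cos(α−β) + 2d(sin α − sin β) = 3.714123; p = √p² = 1.927206; φ = atan2(cos β − cos α, d + sin α − sin β) = 0.651786 rad; t = (φ − α) mod 2π = 5.194268 rad, q = (β − φ) mod 2π = 5.623282 rad → L = 4.07·(5.194268 + 1.927206 + 5.623282) = 4.07·12.744757 = 51.871160 m
RSR: p² = 2 + d² − 2cos(α−β) + 2d(sin β − sin α) = 1.573996; p = √p² = 1.254590; φ = atan2(cos α − cos β, d − sin α + sin β) = -1.942185 rad; t = (α − φ) mod 2π = 3.682888 rad, q = (φ − β) mod 2π = 4.349117 rad → L = 4.07·(3.682888 + 1.254590 + 4.349117) = 4.07·9.286595 = 37.796443 m
LSR: p² = d² − 2 + 2cos(α−β) + 2d(sin α + sin β) = -1.011697 < 0 → infeasible
RSL: p² = d² − 2 + 2cos(α−β) − 2d(sin α + sin β) = -3.116862 < 0 → infeasible
RLR: c = (6 − d² + 2cos(α−β) + 2d(sin α − sin β))/8 = 0.803250; p = 2π − arccos c = 5.645121 rad; φ = atan2(cos α − cos β, d − sin α + sin β) = -1.942185 rad; t = (α − φ + p/2) mod 2π = 0.222263 rad, q = (α − β − t + p) mod 2π = 0.888493 rad → L = 4.07·(0.222263 + 5.645121 + 0.888493) = 4.07·6.755877 = 27.496421 m
LRL: c = (6 − d² + 2cos(α−β) − 2d(sin α − sin β))/8 = 0.535735; p = 2π − arccos c = 5.277767 rad; φ = atan2(cos β − cos α, d + sin α − sin β) = 0.651786 rad; t = (φ − α + p/2) mod 2π = 1.549966 rad, q = (β − α − t + p) mod 2π = 1.978980 rad → L = 4.07·(1.549966 + 5.277767 + 1.978980) = 4.07·8.806713 = 35.843323 m
Shortest: RLR with L = 27.496421 m ≈ 27.4964 m
Convert RLR to answer units (arcs ×180/π): t = 0.222263·180/π = 12.7348°, p = 5.645121·180/π = 323.4416°, q = 0.888493·180/π = 50.9069°, L = 27.4964 m.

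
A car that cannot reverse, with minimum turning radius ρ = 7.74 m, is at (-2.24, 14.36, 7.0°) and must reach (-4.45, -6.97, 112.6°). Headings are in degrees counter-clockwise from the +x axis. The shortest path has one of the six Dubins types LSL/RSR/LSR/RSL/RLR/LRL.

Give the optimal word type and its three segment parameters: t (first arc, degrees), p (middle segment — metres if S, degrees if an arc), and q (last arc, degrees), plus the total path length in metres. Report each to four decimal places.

RSR: t = 76.4915°, p = 11.3955 m, q = 177.9085°, L = 45.7620 m

Let ψ = atan2(Δy, Δx) = atan2(-21.33, -2.21) = -95.9153° be the start→goal bearing.
Normalize: d = |goal − start| / ρ = 21.444183/7.74 = 2.770566, α = (θ_start − ψ) mod 360° = 102.9153° = 1.796211 rad, β = (θ_goal − ψ) mod 360° = 208.5153° = 3.639279 rad.
Common terms: sin α = 0.974702, cos α = -0.223510, sin β = -0.477394, cos β = -0.878690, cos(α−β) = -0.268920, d² = 7.676038. Work in radians in the unit-radius frame; every candidate has L = ρ·(t + p + q).
LSL: p² = 2 + d² − 2cos(α−β) + 2d(sin α − sin β) = 18.260129; p = √p² = 4.273187; φ = atan2(cos β − cos α, d + sin α − sin β) = -0.153930 rad; t = (φ − α) mod 2π = 4.333044 rad, q = (β − φ) mod 2π = 3.793209 rad → L = 7.74·(4.333044 + 4.273187 + 3.793209) = 7.74·12.399440 = 95.971667 m
RSR: p² = 2 + d² − 2cos(α−β) + 2d(sin β − sin α) = 2.167626; p = √p² = 1.472286; φ = atan2(cos α − cos β, d − sin α + sin β) = 0.461183 rad; t = (α − φ) mod 2π = 1.335028 rad, q = (φ − β) mod 2π = 3.105090 rad → L = 7.74·(1.335028 + 1.472286 + 3.105090) = 7.74·5.912404 = 45.762004 m
LSR: p² = d² − 2 + 2cos(α−β) + 2d(sin α + sin β) = 7.893848; p = √p² = 2.809599; φ = atan2(−cos α − cos β, d + sin α + sin β) − atan2(−2, p) = 0.943933 rad; t = (φ − α) mod 2π = 5.430908 rad, q = (φ − β) mod 2π = 3.587840 rad → L = 7.74·(5.430908 + 2.809599 + 3.587840) = 7.74·11.828347 = 91.551403 m
RSL: p² = d² − 2 + 2cos(α−β) − 2d(sin α + sin β) = 2.382548; p = √p² = 1.543551; φ = atan2(cos α + cos β, d − sin α − sin β) − atan2(2, p) = -1.364962 rad; t = (α − φ) mod 2π = 3.161173 rad, q = (β − φ) mod 2π = 5.004241 rad → L = 7.74·(3.161173 + 1.543551 + 5.004241) = 7.74·9.708965 = 75.147386 m
RLR: c = (6 − d² + 2cos(α−β) + 2d(sin α − sin β))/8 = 0.729047; p = 2π − arccos c = 5.529317 rad; φ = atan2(cos α − cos β, d − sin α + sin β) = 0.461183 rad; t = (α − φ + p/2) mod 2π = 4.099686 rad, q = (α − β − t + p) mod 2π = 5.869748 rad → L = 7.74·(4.099686 + 5.529317 + 5.869748) = 7.74·15.498752 = 119.960340 m
LRL: c = (6 − d² + 2cos(α−β) − 2d(sin α − sin β))/8 = -1.282516, |c| > 1 → infeasible
Shortest: RSR with L = 45.762004 m ≈ 45.7620 m
Convert RSR to answer units (arcs ×180/π): t = 1.335028·180/π = 76.4915°, p = ρ·p = 7.74·1.472286 = 11.3955 m, q = 3.105090·180/π = 177.9085°, L = 45.7620 m.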